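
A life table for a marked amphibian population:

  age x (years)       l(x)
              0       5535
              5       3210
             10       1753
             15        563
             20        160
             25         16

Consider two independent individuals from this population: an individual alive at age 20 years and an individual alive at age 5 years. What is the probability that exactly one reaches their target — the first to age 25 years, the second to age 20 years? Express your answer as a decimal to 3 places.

0.140

p₁ = l(25)/l(20) = 16/160 = 0.100000; p₂ = l(20)/l(5) = 160/3210 = 0.049844.
P(exactly one) = p₁(1−p₂) + (1−p₁)p₂ = 0.095016 + 0.044860 = 0.139875.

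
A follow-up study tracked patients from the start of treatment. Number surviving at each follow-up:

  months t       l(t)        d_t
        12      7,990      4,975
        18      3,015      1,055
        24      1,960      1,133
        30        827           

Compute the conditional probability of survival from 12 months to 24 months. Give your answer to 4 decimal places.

0.2453

The conditional survival probability is l(24)/l(12) = 1,960/7,990 = 0.245307.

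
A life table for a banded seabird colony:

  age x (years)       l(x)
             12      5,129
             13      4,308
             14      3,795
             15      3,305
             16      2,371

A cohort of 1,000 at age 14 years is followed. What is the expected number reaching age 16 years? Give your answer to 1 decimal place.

624.8

The relevant probability is 2,371/3,795 = 0.624769.
Expected number = 1,000 × 0.624769 = 624.8.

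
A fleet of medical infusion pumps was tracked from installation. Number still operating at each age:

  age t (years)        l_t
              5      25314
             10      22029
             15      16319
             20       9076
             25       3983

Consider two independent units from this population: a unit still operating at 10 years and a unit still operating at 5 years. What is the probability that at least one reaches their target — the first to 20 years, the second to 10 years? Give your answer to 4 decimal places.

0.9237

p₁ = l_20/l_10 = 9076/22029 = 0.412002; p₂ = l_10/l_5 = 22029/25314 = 0.870230.
P(at least one) = 1 − (1−p₁)(1−p₂) = 1 − 0.587998 × 0.129770 = 0.923695.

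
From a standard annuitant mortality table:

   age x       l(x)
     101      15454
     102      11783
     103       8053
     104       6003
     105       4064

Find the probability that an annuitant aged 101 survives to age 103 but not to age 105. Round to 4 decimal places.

This is the probability of reaching 103 but not 105, conditional on being alive at 101: (l(103) − l(105)) / l(101).
= (8053 − 4064) / 15454 = 3989 / 15454 = 0.258121.

0.2581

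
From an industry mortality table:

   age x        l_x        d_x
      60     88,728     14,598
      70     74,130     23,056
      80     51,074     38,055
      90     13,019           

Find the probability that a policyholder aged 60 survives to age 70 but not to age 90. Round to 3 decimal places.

0.689

We want 10|20q60 = (l_70 − l_90)/l_60.
This is the probability of reaching 70 but not 90, conditional on being alive at 60: (l_70 − l_90) / l_60.
= (74,130 − 13,019) / 88,728 = 61,111 / 88,728 = 0.688745.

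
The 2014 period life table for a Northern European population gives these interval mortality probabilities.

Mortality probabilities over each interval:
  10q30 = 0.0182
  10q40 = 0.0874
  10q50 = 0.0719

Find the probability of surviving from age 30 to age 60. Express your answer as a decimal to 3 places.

0.832

Survival from 30 to 60 is the product of surviving each interval: (1 − 0.0182) × (1 − 0.0874) × (1 − 0.0719).
= 0.9818 × 0.9126 × 0.9281 = 0.831569.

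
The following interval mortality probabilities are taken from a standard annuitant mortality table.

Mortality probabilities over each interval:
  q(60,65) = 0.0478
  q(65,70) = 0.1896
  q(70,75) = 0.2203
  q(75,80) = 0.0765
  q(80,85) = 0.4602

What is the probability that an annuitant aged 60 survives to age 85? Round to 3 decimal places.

P(survive 60→85) = (1 − 0.0478) × (1 − 0.1896) × (1 − 0.2203) × (1 − 0.0765) × (1 − 0.4602).
= 0.9522 × 0.8104 × 0.7797 × 0.9235 × 0.5398 = 0.299933.

0.300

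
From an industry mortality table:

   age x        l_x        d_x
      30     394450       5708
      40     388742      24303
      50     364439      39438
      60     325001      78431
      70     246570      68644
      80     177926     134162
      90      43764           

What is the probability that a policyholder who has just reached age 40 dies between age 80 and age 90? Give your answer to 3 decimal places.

We want 40|10q40 = (l_80 − l_90)/l_40.
This is the probability of reaching 80 but not 90, conditional on being alive at 40: (l_80 − l_90) / l_40.
= (177926 − 43764) / 388742 = 134162 / 388742 = 0.345118.

0.345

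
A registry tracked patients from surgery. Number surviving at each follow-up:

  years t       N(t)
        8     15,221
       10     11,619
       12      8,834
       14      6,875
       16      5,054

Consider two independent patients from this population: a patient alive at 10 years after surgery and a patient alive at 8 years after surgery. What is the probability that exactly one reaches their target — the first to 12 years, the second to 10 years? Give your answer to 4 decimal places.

0.3629

p₁ = N(12)/N(10) = 8,834/11,619 = 0.760306; p₂ = N(10)/N(8) = 11,619/15,221 = 0.763353.
P(exactly one) = p₁(1−p₂) + (1−p₁)p₂ = 0.179924 + 0.182971 = 0.362895.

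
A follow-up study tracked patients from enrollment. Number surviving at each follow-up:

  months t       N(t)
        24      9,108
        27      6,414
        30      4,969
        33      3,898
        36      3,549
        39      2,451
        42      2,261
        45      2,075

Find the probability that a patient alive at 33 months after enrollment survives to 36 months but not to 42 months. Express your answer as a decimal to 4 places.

0.3304

This is the probability of reaching 36 but not 42, conditional on being alive at 33: (N(36) − N(42)) / N(33).
= (3,549 − 2,261) / 3,898 = 1,288 / 3,898 = 0.330426.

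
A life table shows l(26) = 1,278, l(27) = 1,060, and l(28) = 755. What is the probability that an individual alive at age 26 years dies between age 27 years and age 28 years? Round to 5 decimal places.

This is the probability of reaching 27 but not 28, conditional on being alive at 26: (l(27) − l(28)) / l(26).
= (1,060 − 755) / 1,278 = 305 / 1,278 = 0.238654.

0.23865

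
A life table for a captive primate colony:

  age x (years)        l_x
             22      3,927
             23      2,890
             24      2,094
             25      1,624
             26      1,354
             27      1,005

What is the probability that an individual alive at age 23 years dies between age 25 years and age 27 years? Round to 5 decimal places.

This is the probability of reaching 25 but not 27, conditional on being alive at 23: (l_25 − l_27) / l_23.
= (1,624 − 1,005) / 2,890 = 619 / 2,890 = 0.214187.

0.21419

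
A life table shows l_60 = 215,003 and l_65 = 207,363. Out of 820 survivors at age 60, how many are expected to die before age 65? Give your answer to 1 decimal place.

29.1

The relevant probability is 1 − 207,363/215,003 = 0.035534.
Expected number = 820 × 0.035534 = 29.1.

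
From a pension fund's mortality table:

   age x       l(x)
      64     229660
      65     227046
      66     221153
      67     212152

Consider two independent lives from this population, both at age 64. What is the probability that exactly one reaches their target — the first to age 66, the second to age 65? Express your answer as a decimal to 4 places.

0.0476

p₁ = l(66)/l(64) = 221153/229660 = 0.962958; p₂ = l(65)/l(64) = 227046/229660 = 0.988618.
P(exactly one) = p₁(1−p₂) + (1−p₁)p₂ = 0.010960 + 0.036620 = 0.047581.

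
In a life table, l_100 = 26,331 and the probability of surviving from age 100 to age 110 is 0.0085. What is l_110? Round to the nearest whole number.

224

l_110 = l_100 × p = 26,331 × 0.0085 = 224.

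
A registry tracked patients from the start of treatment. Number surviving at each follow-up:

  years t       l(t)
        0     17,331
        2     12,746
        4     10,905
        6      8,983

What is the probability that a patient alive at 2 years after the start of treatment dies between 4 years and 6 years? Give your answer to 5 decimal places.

0.15079

This is the probability of reaching 4 but not 6, conditional on being alive at 2: (l(4) − l(6)) / l(2).
= (10,905 − 8,983) / 12,746 = 1,922 / 12,746 = 0.150792.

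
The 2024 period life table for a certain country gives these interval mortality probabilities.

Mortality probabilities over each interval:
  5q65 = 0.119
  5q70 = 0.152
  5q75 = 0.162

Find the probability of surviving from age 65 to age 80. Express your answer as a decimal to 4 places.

0.6261

Survival from 65 to 80 is the product of surviving each interval: (1 − 0.119) × (1 − 0.152) × (1 − 0.162).
= 0.881 × 0.848 × 0.838 = 0.626060.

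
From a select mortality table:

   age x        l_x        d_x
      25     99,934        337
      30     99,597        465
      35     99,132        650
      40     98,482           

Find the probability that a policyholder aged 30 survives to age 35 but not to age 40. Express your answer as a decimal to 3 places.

We want 5|5q30 = (l_35 − l_40)/l_30.
This is the probability of reaching 35 but not 40, conditional on being alive at 30: (l_35 − l_40) / l_30.
= (99,132 − 98,482) / 99,597 = 650 / 99,597 = 0.006526.

0.007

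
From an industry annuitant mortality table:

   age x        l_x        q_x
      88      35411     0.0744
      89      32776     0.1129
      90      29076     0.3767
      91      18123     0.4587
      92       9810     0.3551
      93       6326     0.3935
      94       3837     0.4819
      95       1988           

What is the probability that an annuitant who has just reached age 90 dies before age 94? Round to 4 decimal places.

P(die before 94 | alive at 90) = 1 − l_94/l_90 = 1 − 3837/29076 = (25239)/29076 = 0.868035.

0.8680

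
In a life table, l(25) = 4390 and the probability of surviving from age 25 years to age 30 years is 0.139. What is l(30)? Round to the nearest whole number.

610

l(30) = l(25) × p = 4390 × 0.139 = 610.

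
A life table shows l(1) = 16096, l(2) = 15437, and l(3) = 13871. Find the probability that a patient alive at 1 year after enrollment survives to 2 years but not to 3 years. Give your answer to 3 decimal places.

This is the probability of reaching 2 but not 3, conditional on being alive at 1: (l(2) − l(3)) / l(1).
= (15437 − 13871) / 16096 = 1566 / 16096 = 0.097291.

0.097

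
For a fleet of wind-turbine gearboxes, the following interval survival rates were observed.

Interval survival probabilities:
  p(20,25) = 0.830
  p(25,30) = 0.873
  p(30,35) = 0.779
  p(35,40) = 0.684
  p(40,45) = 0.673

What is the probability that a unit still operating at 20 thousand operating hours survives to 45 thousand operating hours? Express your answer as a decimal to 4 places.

Chaining the interval survival probabilities: 0.830 × 0.873 × 0.779 × 0.684 × 0.673.
= 0.259837.

0.2598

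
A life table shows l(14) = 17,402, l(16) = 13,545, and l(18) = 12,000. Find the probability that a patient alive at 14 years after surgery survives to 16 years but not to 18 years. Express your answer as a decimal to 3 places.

0.089

This is the probability of reaching 16 but not 18, conditional on being alive at 14: (l(16) − l(18)) / l(14).
= (13,545 − 12,000) / 17,402 = 1,545 / 17,402 = 0.088783.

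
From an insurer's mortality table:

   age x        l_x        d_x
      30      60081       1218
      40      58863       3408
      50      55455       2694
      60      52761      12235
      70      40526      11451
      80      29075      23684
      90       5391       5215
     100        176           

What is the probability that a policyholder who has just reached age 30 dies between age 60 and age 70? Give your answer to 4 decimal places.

We want 30|10q30 = (l_60 − l_70)/l_30.
This is the probability of reaching 60 but not 70, conditional on being alive at 30: (l_60 − l_70) / l_30.
= (52761 − 40526) / 60081 = 12235 / 60081 = 0.203642.

0.2036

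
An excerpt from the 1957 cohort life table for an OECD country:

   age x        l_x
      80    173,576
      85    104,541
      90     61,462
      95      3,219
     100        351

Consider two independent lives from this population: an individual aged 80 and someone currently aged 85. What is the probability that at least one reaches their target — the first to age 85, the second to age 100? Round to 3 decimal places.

0.604

p₁ = l_85/l_80 = 104,541/173,576 = 0.602278; p₂ = l_100/l_85 = 351/104,541 = 0.003358.
P(at least one) = 1 − (1−p₁)(1−p₂) = 1 − 0.397722 × 0.996642 = 0.603614.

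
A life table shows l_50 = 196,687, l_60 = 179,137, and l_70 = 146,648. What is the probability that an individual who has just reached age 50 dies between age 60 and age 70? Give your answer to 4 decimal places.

0.1652

We want 10|10q50 = (l_60 − l_70)/l_50.
This is the probability of reaching 60 but not 70, conditional on being alive at 50: (l_60 − l_70) / l_50.
= (179,137 − 146,648) / 196,687 = 32,489 / 196,687 = 0.165181.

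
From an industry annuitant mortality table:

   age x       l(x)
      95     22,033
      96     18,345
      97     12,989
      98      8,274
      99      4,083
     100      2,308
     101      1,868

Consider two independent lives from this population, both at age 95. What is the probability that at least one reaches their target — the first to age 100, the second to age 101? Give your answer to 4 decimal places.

p₁ = l(100)/l(95) = 2,308/22,033 = 0.104752; p₂ = l(101)/l(95) = 1,868/22,033 = 0.084782.
P(at least one) = 1 − (1−p₁)(1−p₂) = 1 − 0.895248 × 0.915218 = 0.180653.

0.1807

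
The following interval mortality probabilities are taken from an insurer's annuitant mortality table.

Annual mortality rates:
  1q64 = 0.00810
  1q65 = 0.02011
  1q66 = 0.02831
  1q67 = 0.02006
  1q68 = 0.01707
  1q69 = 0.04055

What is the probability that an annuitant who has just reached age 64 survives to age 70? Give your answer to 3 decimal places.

0.873

Survival from 64 to 70 is the product of surviving each interval: (1 − 0.00810) × (1 − 0.02011) × (1 − 0.02831) × (1 − 0.02006) × (1 − 0.01707) × (1 − 0.04055).
= 0.99190 × 0.97989 × 0.97169 × 0.97994 × 0.98293 × 0.95945 = 0.872805.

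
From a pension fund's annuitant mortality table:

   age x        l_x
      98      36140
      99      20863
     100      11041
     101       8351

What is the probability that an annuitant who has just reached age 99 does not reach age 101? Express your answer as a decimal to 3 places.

P(die before 101 | alive at 99) = 1 − l_101/l_99 = 1 − 8351/20863 = (12512)/20863 = 0.599722.

0.600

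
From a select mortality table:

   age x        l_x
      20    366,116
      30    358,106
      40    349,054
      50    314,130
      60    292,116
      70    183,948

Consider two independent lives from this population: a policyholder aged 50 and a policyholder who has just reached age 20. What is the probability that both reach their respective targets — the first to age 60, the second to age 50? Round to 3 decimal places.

0.798

p₁ = l_60/l_50 = 292,116/314,130 = 0.929921; p₂ = l_50/l_20 = 314,130/366,116 = 0.858007.
P(both) = p₁ × p₂ = 0.929921 × 0.858007 = 0.797879.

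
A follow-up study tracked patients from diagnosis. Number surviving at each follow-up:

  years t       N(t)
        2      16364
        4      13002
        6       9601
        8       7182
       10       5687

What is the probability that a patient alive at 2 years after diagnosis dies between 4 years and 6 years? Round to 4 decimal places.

0.2078

This is the probability of reaching 4 but not 6, conditional on being alive at 2: (N(4) − N(6)) / N(2).
= (13002 − 9601) / 16364 = 3401 / 16364 = 0.207834.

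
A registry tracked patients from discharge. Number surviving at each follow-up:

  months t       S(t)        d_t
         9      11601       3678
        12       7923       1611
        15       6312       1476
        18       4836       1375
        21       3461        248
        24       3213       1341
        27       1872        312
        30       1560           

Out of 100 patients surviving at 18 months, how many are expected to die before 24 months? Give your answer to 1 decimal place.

33.6

The relevant probability is 1 − 3213/4836 = 0.335608.
Expected number = 100 × 0.335608 = 33.6.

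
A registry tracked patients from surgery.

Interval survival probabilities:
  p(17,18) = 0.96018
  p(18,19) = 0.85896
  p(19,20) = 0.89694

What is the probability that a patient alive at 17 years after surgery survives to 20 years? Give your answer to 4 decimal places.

0.7398

The overall survival probability is 0.96018 × 0.85896 × 0.89694.
= 0.739757.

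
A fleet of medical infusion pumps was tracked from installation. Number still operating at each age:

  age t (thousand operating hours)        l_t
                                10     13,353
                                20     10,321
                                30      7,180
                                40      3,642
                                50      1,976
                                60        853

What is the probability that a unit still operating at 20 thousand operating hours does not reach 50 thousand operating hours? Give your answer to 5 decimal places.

0.80855

P(fail before 50 | operational at 20) = 1 − l_50/l_20 = 1 − 1,976/10,321 = (8,345)/10,321 = 0.808546.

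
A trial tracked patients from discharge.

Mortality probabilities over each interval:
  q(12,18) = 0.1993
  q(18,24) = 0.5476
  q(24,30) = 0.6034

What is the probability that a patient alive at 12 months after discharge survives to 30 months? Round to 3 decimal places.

0.144

Survival from 12 to 30 is the product of surviving each interval: (1 − 0.1993) × (1 − 0.5476) × (1 − 0.6034).
= 0.8007 × 0.4524 × 0.3966 = 0.143663.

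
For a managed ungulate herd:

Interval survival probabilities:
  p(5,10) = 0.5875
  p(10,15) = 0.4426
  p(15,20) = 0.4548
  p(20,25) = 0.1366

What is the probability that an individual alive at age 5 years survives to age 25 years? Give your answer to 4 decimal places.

0.0162

P(survive 5→25) = 0.5875 × 0.4426 × 0.4548 × 0.1366.
= 0.016154.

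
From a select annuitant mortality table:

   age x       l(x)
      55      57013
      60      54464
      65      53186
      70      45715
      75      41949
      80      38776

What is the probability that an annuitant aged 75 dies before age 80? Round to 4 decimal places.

0.0756

P(die before 80 | alive at 75) = 1 − l(80)/l(75) = 1 − 38776/41949 = (3173)/41949 = 0.075639.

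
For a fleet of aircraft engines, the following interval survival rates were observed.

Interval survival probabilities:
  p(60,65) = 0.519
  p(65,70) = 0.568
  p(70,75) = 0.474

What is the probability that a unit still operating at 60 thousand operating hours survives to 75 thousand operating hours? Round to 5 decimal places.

0.13973

P(survive 60→75) = 0.519 × 0.568 × 0.474.
= 0.139731.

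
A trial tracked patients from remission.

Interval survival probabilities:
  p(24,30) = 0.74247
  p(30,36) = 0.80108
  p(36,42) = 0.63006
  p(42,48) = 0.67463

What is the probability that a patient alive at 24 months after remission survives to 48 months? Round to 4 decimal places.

0.2528

Survival from 24 to 48 is the product of surviving each interval: 0.74247 × 0.80108 × 0.63006 × 0.67463.
= 0.252815.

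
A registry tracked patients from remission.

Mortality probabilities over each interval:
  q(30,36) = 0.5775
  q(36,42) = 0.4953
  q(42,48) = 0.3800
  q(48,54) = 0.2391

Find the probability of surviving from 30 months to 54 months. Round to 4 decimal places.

Chaining the interval survival probabilities: (1 − 0.5775) × (1 − 0.4953) × (1 − 0.3800) × (1 − 0.2391).
= 0.4225 × 0.5047 × 0.6200 × 0.7609 = 0.100596.

0.1006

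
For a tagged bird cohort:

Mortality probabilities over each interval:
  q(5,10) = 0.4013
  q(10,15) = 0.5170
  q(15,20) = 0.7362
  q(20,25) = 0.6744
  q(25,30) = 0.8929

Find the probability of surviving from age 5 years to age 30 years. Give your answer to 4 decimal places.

0.0027

P(survive 5→30) = (1 − 0.4013) × (1 − 0.5170) × (1 − 0.7362) × (1 − 0.6744) × (1 − 0.8929).
= 0.5987 × 0.4830 × 0.2638 × 0.3256 × 0.1071 = 0.002660.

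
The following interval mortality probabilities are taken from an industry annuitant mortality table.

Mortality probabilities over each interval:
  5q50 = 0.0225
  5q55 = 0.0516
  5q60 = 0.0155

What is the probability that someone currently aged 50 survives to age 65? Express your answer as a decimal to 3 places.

0.913

Chaining the interval survival probabilities: (1 − 0.0225) × (1 − 0.0516) × (1 − 0.0155).
= 0.9775 × 0.9484 × 0.9845 = 0.912692.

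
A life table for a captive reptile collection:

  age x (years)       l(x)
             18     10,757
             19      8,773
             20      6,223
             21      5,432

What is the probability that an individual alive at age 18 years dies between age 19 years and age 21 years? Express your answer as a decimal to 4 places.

This is the probability of reaching 19 but not 21, conditional on being alive at 18: (l(19) − l(21)) / l(18).
= (8,773 − 5,432) / 10,757 = 3,341 / 10,757 = 0.310588.

0.3106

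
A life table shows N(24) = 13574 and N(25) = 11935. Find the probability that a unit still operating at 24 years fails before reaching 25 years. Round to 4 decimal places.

P(fail before 25 | operational at 24) = 1 − N(25)/N(24) = 1 − 11935/13574 = (1639)/13574 = 0.120746.

0.1207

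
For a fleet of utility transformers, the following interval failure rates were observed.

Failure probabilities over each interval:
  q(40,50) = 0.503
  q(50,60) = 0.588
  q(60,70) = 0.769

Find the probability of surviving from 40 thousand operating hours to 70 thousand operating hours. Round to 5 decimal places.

0.04730

Chaining the interval survival probabilities: (1 − 0.503) × (1 − 0.588) × (1 − 0.769).
= 0.497 × 0.412 × 0.231 = 0.047300.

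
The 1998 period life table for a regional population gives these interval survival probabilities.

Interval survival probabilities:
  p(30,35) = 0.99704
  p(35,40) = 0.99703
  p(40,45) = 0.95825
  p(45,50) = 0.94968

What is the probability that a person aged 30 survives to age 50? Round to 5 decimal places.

The overall survival probability is 0.99704 × 0.99703 × 0.95825 × 0.94968.
= 0.904642.

0.90464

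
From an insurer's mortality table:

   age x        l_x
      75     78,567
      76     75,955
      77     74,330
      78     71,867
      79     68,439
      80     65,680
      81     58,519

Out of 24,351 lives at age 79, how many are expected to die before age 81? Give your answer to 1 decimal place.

3529.6

The relevant probability is 1 − 58,519/68,439 = 0.144947.
Expected number = 24,351 × 0.144947 = 3529.6.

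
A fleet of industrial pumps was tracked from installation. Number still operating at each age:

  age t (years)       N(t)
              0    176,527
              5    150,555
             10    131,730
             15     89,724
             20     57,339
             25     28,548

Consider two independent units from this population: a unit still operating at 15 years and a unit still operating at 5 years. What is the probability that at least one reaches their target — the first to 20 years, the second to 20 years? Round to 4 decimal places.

p₁ = N(20)/N(15) = 57,339/89,724 = 0.639060; p₂ = N(20)/N(5) = 57,339/150,555 = 0.380851.
P(at least one) = 1 − (1−p₁)(1−p₂) = 1 − 0.360940 × 0.619149 = 0.776524.

0.7765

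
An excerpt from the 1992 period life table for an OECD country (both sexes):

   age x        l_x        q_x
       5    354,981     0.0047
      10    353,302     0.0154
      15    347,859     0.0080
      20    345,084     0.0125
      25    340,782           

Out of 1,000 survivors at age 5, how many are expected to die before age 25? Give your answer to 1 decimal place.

The relevant probability is 1 − 340,782/354,981 = 0.039999.
Expected number = 1,000 × 0.039999 = 40.0.

40.0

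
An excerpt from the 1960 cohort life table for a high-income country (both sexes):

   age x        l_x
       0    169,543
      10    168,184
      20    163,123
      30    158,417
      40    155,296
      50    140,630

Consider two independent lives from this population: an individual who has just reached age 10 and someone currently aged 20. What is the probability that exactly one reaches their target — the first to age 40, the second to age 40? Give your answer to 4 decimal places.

0.1173

p₁ = l_40/l_10 = 155,296/168,184 = 0.923370; p₂ = l_40/l_20 = 155,296/163,123 = 0.952018.
P(exactly one) = p₁(1−p₂) + (1−p₁)p₂ = 0.044305 + 0.072953 = 0.117258.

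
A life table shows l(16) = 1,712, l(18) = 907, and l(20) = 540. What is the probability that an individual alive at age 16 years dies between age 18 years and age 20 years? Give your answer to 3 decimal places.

0.214

This is the probability of reaching 18 but not 20, conditional on being alive at 16: (l(18) − l(20)) / l(16).
= (907 − 540) / 1,712 = 367 / 1,712 = 0.214369.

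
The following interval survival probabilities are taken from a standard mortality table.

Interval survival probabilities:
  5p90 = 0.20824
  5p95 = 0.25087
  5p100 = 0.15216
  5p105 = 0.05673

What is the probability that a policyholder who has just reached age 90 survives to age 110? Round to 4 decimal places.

0.0005

20p90 = 0.20824 × 0.25087 × 0.15216 × 0.05673.
= 0.000451.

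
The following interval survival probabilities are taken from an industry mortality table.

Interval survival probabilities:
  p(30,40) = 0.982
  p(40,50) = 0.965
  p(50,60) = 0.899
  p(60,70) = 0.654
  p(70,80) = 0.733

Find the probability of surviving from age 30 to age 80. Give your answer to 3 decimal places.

0.408

Survival from 30 to 80 is the product of surviving each interval: 0.982 × 0.965 × 0.899 × 0.654 × 0.733.
= 0.408395.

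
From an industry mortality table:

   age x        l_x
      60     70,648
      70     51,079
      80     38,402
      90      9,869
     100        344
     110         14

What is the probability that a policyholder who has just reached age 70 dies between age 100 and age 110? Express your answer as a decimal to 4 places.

0.0065

This is the probability of reaching 100 but not 110, conditional on being alive at 70: (l_100 − l_110) / l_70.
= (344 − 14) / 51,079 = 330 / 51,079 = 0.006461.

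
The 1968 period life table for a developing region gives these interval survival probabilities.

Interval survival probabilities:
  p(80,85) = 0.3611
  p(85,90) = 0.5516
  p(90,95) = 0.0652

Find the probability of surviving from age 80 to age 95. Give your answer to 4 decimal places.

Chaining the interval survival probabilities: 0.3611 × 0.5516 × 0.0652.
= 0.012987.

0.0130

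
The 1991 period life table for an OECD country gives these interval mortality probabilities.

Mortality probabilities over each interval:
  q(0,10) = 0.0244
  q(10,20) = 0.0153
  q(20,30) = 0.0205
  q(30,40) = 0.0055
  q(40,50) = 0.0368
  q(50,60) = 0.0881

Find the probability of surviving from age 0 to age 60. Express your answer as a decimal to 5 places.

Chaining the interval survival probabilities: (1 − 0.0244) × (1 − 0.0153) × (1 − 0.0205) × (1 − 0.0055) × (1 − 0.0368) × (1 − 0.0881).
= 0.9756 × 0.9847 × 0.9795 × 0.9945 × 0.9632 × 0.9119 = 0.821956.

0.82196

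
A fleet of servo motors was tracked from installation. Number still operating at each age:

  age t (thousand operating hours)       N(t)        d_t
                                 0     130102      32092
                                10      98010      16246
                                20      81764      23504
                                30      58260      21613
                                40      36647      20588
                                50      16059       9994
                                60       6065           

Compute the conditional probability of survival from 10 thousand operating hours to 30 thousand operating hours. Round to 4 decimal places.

The conditional survival probability is N(30)/N(10) = 58260/98010 = 0.594429.

0.5944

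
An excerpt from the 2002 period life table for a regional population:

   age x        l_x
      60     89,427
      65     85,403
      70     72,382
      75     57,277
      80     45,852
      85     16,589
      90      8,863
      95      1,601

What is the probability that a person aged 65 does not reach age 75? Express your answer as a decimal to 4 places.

P(die before 75 | alive at 65) = 1 − l_75/l_65 = 1 − 57,277/85,403 = (28,126)/85,403 = 0.329333.

0.3293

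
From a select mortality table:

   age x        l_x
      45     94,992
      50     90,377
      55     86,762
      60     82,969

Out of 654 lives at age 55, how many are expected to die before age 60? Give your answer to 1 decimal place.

The relevant probability is 1 − 82,969/86,762 = 0.043717.
Expected number = 654 × 0.043717 = 28.6.

28.6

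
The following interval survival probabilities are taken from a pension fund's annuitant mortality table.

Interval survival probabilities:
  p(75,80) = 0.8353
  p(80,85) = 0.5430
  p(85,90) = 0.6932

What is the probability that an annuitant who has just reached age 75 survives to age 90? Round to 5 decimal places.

Survival from 75 to 90 is the product of surviving each interval: 0.8353 × 0.5430 × 0.6932.
= 0.314413.

0.31441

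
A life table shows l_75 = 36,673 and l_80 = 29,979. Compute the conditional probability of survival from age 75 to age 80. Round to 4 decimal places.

0.8175

The conditional survival probability is l_80/l_75 = 29,979/36,673 = 0.817468.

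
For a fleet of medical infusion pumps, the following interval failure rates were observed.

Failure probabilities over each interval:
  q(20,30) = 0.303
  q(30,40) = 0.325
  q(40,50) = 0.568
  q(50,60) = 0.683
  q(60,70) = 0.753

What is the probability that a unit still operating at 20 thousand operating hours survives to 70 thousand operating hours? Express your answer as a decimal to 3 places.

0.016

P(survive 20→70) = (1 − 0.303) × (1 − 0.325) × (1 − 0.568) × (1 − 0.683) × (1 − 0.753).
= 0.697 × 0.675 × 0.432 × 0.317 × 0.247 = 0.015914.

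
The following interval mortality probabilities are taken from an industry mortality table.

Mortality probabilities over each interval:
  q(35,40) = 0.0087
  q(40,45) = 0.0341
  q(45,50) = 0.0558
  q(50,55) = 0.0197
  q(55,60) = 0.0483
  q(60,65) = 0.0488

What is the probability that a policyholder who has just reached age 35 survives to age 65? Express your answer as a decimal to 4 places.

0.8023

Chaining the interval survival probabilities: (1 − 0.0087) × (1 − 0.0341) × (1 − 0.0558) × (1 − 0.0197) × (1 − 0.0483) × (1 − 0.0488).
= 0.9913 × 0.9659 × 0.9442 × 0.9803 × 0.9517 × 0.9512 = 0.802291.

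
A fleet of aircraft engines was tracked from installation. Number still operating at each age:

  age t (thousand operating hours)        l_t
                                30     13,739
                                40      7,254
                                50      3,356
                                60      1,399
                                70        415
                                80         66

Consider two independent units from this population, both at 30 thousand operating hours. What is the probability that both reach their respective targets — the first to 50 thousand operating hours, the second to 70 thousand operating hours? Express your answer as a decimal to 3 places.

p₁ = l_50/l_30 = 3,356/13,739 = 0.244268; p₂ = l_70/l_30 = 415/13,739 = 0.030206.
P(both) = p₁ × p₂ = 0.244268 × 0.030206 = 0.007378.

0.007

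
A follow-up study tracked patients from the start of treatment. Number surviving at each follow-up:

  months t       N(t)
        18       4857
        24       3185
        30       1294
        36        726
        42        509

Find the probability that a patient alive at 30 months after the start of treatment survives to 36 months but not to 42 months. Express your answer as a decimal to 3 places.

This is the probability of reaching 36 but not 42, conditional on being alive at 30: (N(36) − N(42)) / N(30).
= (726 − 509) / 1294 = 217 / 1294 = 0.167697.

0.168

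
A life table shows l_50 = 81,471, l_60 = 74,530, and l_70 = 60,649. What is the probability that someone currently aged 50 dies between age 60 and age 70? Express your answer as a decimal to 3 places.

This is the probability of reaching 60 but not 70, conditional on being alive at 50: (l_60 − l_70) / l_50.
= (74,530 − 60,649) / 81,471 = 13,881 / 81,471 = 0.170380.

0.170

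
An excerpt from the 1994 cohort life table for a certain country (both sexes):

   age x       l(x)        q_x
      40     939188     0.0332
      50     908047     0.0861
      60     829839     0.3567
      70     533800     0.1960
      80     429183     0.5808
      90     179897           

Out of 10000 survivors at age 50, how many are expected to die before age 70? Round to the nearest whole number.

The relevant probability is 1 − 533800/908047 = 0.412145.
Expected number = 10000 × 0.412145 = 4121.

4121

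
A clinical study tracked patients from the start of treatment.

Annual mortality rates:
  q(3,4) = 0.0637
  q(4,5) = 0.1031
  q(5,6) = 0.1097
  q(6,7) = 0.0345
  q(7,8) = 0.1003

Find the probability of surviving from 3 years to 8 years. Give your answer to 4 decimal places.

The overall survival probability is (1 − 0.0637) × (1 − 0.1031) × (1 − 0.1097) × (1 − 0.0345) × (1 − 0.1003).
= 0.9363 × 0.8969 × 0.8903 × 0.9655 × 0.8997 = 0.649450.

0.6494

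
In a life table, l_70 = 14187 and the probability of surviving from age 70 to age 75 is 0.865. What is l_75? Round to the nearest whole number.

l_75 = l_70 × p = 14187 × 0.865 = 12272.

12272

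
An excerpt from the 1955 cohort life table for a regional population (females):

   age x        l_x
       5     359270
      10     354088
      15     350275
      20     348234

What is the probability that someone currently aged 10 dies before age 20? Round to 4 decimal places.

P(die before 20 | alive at 10) = 1 − l_20/l_10 = 1 − 348234/354088 = (5854)/354088 = 0.016533.

0.0165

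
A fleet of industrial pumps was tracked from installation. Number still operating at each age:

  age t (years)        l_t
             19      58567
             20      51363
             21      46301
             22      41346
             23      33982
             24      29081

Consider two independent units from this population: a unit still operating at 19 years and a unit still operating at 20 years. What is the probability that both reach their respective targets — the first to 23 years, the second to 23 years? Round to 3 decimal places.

0.384

p₁ = l_23/l_19 = 33982/58567 = 0.580224; p₂ = l_23/l_20 = 33982/51363 = 0.661605.
P(both) = p₁ × p₂ = 0.580224 × 0.661605 = 0.383879.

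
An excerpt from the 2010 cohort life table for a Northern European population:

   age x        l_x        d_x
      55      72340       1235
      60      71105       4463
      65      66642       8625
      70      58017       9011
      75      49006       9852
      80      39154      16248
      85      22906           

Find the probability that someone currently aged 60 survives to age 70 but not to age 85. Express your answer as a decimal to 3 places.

0.494

This is the probability of reaching 70 but not 85, conditional on being alive at 60: (l_70 − l_85) / l_60.
= (58017 − 22906) / 71105 = 35111 / 71105 = 0.493791.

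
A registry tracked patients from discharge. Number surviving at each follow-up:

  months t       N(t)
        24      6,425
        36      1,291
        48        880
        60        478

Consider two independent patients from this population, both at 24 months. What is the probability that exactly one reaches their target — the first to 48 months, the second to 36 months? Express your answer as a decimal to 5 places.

0.28286

p₁ = N(48)/N(24) = 880/6,425 = 0.136965; p₂ = N(36)/N(24) = 1,291/6,425 = 0.200934.
P(exactly one) = p₁(1−p₂) + (1−p₁)p₂ = 0.109444 + 0.173413 = 0.282857.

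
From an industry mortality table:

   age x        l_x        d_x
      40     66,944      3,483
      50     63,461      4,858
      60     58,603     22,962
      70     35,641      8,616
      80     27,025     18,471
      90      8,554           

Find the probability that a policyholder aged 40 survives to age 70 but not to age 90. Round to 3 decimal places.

0.405

We want 30|20q40 = (l_70 − l_90)/l_40.
This is the probability of reaching 70 but not 90, conditional on being alive at 40: (l_70 − l_90) / l_40.
= (35,641 − 8,554) / 66,944 = 27,087 / 66,944 = 0.404622.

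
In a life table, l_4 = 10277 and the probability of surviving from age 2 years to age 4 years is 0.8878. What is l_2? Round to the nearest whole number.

11576

l_2 = l_4 / p = 10277 / 0.8878 = 11576.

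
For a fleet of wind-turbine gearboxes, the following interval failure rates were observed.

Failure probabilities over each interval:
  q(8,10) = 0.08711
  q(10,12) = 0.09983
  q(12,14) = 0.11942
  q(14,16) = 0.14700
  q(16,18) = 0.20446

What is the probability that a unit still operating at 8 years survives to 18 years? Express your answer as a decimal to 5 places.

0.49105

Survival from 8 to 18 is the product of surviving each interval: (1 − 0.08711) × (1 − 0.09983) × (1 − 0.11942) × (1 − 0.14700) × (1 − 0.20446).
= 0.91289 × 0.90017 × 0.88058 × 0.85300 × 0.79554 = 0.491047.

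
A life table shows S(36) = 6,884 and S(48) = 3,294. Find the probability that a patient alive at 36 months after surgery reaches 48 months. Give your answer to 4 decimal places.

The conditional survival probability is S(48)/S(36) = 3,294/6,884 = 0.478501.

0.4785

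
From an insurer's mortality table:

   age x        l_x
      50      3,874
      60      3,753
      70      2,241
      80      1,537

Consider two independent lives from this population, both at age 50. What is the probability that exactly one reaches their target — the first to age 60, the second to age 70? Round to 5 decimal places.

0.42643

p₁ = l_60/l_50 = 3,753/3,874 = 0.968766; p₂ = l_70/l_50 = 2,241/3,874 = 0.578472.
P(exactly one) = p₁(1−p₂) + (1−p₁)p₂ = 0.408362 + 0.018068 = 0.426430.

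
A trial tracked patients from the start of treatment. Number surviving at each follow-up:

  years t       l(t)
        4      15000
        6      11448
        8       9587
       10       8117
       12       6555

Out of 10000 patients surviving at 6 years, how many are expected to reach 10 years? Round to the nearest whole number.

7090

The relevant probability is 8117/11448 = 0.709032.
Expected number = 10000 × 0.709032 = 7090.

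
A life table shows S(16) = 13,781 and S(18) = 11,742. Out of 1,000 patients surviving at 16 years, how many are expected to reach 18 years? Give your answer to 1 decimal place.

The relevant probability is 11,742/13,781 = 0.852043.
Expected number = 1,000 × 0.852043 = 852.0.

852.0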